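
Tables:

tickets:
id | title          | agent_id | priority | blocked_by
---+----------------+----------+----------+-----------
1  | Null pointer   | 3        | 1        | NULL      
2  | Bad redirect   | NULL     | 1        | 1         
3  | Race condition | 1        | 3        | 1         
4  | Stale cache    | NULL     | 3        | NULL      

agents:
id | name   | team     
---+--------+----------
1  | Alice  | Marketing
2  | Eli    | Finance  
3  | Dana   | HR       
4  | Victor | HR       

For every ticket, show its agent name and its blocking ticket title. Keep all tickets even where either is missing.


Two LEFT JOINs from the same base table tickets: one to agents via agent_id, one to tickets itself via blocked_by. Both are LEFT so every ticket is preserved.
Match against agents:
  - ticket 1 (Null pointer): agent_id=3 -> matches Dana
  - ticket 2 (Bad redirect): agent_id=NULL, no match -> kept with NULL
  - ticket 3 (Race condition): agent_id=1 -> matches Alice
  - ticket 4 (Stale cache): agent_id=NULL, no match -> kept with NULL
Match against tickets (self):
  - ticket 1 (Null pointer): blocked_by=NULL -> NULL
  - ticket 2 (Bad redirect): blocked_by=1 -> Null pointer
  - ticket 3 (Race condition): blocked_by=1 -> Null pointer
  - ticket 4 (Stale cache): blocked_by=NULL -> NULL

SQL:
SELECT a.title, b.name AS agent, c.title AS blocked_by
FROM tickets a
LEFT JOIN agents b ON a.agent_id = b.id
LEFT JOIN tickets c ON a.blocked_by = c.id

Result:
title          | agent | blocked_by  
---------------+-------+-------------
Null pointer   | Dana  | NULL        
Bad redirect   | NULL  | Null pointer
Race condition | Alice | Null pointer
Stale cache    | NULL  | NULL        


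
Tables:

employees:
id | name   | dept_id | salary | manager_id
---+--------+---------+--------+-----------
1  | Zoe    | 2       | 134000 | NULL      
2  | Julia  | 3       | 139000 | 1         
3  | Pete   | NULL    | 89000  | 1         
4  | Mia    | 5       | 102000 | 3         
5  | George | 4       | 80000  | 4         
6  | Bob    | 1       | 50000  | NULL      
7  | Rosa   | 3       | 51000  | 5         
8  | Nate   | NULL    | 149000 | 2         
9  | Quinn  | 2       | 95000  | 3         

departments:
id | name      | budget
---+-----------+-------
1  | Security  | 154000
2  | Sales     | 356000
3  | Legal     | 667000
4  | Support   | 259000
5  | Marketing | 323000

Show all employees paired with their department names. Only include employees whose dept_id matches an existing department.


INNER JOIN keeps only employees rows whose dept_id matches an id in departments. Walk through each employee:
  - employee 1 (Zoe): dept_id=2 -> matches Sales
  - employee 2 (Julia): dept_id=3 -> matches Legal
  - employee 3 (Pete): dept_id=NULL, no match -> dropped
  - employee 4 (Mia): dept_id=5 -> matches Marketing
  - employee 5 (George): dept_id=4 -> matches Support
  - employee 6 (Bob): dept_id=1 -> matches Security
  - employee 7 (Rosa): dept_id=3 -> matches Legal
  - employee 8 (Nate): dept_id=NULL, no match -> dropped
  - employee 9 (Quinn): dept_id=2 -> matches Sales
So 2 of 9 rows are dropped.

SQL:
SELECT a.name, b.name AS department
FROM employees a
INNER JOIN departments b ON a.dept_id = b.id

Result:
name   | department
-------+-----------
Zoe    | Sales     
Julia  | Legal     
Mia    | Marketing 
George | Support   
Bob    | Security  
Rosa   | Legal     
Quinn  | Sales     


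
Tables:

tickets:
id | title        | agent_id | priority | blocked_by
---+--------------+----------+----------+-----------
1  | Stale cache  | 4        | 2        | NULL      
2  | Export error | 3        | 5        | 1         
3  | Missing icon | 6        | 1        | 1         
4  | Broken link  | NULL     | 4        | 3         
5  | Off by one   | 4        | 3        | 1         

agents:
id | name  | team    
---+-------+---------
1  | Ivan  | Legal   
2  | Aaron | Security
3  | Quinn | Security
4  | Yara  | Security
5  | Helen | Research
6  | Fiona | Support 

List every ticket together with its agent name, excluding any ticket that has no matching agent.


INNER JOIN keeps only tickets rows whose agent_id matches an id in agents. Walk through each ticket:
  - ticket 1 (Stale cache): agent_id=4 -> matches Yara
  - ticket 2 (Export error): agent_id=3 -> matches Quinn
  - ticket 3 (Missing icon): agent_id=6 -> matches Fiona
  - ticket 4 (Broken link): agent_id=NULL, no match -> dropped
  - ticket 5 (Off by one): agent_id=4 -> matches Yara
So 1 of 5 rows is dropped.

SQL:
SELECT a.title, b.name AS agent
FROM tickets a
INNER JOIN agents b ON a.agent_id = b.id

Result:
title        | agent
-------------+------
Stale cache  | Yara 
Export error | Quinn
Missing icon | Fiona
Off by one   | Yara 


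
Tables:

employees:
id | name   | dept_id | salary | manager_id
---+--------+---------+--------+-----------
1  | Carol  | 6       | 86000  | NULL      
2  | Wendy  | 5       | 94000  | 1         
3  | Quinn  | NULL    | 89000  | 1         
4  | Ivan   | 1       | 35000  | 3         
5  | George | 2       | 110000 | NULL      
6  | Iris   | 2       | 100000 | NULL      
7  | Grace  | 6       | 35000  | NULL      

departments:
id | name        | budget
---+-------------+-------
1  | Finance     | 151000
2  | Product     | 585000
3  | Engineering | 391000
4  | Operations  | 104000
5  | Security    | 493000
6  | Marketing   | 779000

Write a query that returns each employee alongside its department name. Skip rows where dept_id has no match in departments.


INNER JOIN keeps only employees rows whose dept_id matches an id in departments. Walk through each employee:
  - employee 1 (Carol): dept_id=6 -> matches Marketing
  - employee 2 (Wendy): dept_id=5 -> matches Security
  - employee 3 (Quinn): dept_id=NULL, no match -> dropped
  - employee 4 (Ivan): dept_id=1 -> matches Finance
  - employee 5 (George): dept_id=2 -> matches Product
  - employee 6 (Iris): dept_id=2 -> matches Product
  - employee 7 (Grace): dept_id=6 -> matches Marketing
So 1 of 7 rows is dropped.

SQL:
SELECT a.name, b.name AS department
FROM employees a
INNER JOIN departments b ON a.dept_id = b.id

Result:
name   | department
-------+-----------
Carol  | Marketing 
Wendy  | Security  
Ivan   | Finance   
George | Product   
Iris   | Product   
Grace  | Marketing 


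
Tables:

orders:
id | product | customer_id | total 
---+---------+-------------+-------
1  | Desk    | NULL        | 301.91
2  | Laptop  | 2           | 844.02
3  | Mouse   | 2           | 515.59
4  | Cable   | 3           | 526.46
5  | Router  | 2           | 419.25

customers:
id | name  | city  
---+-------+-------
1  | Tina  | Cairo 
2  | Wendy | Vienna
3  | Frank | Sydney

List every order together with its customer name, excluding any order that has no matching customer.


INNER JOIN keeps only orders rows whose customer_id matches an id in customers. Walk through each order:
  - order 1 (Desk): customer_id=NULL, no match -> dropped
  - order 2 (Laptop): customer_id=2 -> matches Wendy
  - order 3 (Mouse): customer_id=2 -> matches Wendy
  - order 4 (Cable): customer_id=3 -> matches Frank
  - order 5 (Router): customer_id=2 -> matches Wendy
So 1 of 5 rows is dropped.

SQL:
SELECT a.product, b.name AS customer
FROM orders a
INNER JOIN customers b ON a.customer_id = b.id

Result:
product | customer
--------+---------
Laptop  | Wendy   
Mouse   | Wendy   
Cable   | Frank   
Router  | Wendy   


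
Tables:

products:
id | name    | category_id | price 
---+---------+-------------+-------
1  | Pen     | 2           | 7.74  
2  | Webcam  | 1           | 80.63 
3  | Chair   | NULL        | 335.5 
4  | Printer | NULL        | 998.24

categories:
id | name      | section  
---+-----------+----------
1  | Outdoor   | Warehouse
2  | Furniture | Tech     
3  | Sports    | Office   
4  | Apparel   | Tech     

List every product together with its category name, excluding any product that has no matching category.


INNER JOIN keeps only products rows whose category_id matches an id in categories. Walk through each product:
  - product 1 (Pen): category_id=2 -> matches Furniture
  - product 2 (Webcam): category_id=1 -> matches Outdoor
  - product 3 (Chair): category_id=NULL, no match -> dropped
  - product 4 (Printer): category_id=NULL, no match -> dropped
So 2 of 4 rows are dropped.

SQL:
SELECT a.name, b.name AS category
FROM products a
INNER JOIN categories b ON a.category_id = b.id

Result:
name   | category 
-------+----------
Pen    | Furniture
Webcam | Outdoor  


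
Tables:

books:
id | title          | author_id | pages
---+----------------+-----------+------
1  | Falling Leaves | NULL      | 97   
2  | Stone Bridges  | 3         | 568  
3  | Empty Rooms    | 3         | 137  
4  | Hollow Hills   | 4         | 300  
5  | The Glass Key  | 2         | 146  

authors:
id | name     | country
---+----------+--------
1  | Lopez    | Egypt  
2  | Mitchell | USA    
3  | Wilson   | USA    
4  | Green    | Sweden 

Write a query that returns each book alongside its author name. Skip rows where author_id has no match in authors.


INNER JOIN keeps only books rows whose author_id matches an id in authors. Walk through each book:
  - book 1 (Falling Leaves): author_id=NULL, no match -> dropped
  - book 2 (Stone Bridges): author_id=3 -> matches Wilson
  - book 3 (Empty Rooms): author_id=3 -> matches Wilson
  - book 4 (Hollow Hills): author_id=4 -> matches Green
  - book 5 (The Glass Key): author_id=2 -> matches Mitchell
So 1 of 5 rows is dropped.

SQL:
SELECT a.title, b.name AS author
FROM books a
INNER JOIN authors b ON a.author_id = b.id

Result:
title         | author  
--------------+---------
Stone Bridges | Wilson  
Empty Rooms   | Wilson  
Hollow Hills  | Green   
The Glass Key | Mitchell


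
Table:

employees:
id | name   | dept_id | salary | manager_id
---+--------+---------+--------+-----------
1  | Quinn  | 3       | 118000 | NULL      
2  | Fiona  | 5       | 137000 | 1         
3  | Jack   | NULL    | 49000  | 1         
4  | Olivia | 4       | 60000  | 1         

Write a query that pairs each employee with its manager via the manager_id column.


This is a self-join: employees is joined to a second copy of itself, matching each row's manager_id to another row's id. Use LEFT JOIN so rows with manager_id=NULL are kept.
  - employee 1 (Quinn): manager_id=NULL -> NULL
  - employee 2 (Fiona): manager_id=1 -> Quinn
  - employee 3 (Jack): manager_id=1 -> Quinn
  - employee 4 (Olivia): manager_id=1 -> Quinn

SQL:
SELECT a.name AS item, b.name AS manager
FROM employees a
LEFT JOIN employees b ON a.manager_id = b.id

Result:
item   | manager
-------+--------
Quinn  | NULL   
Fiona  | Quinn  
Jack   | Quinn  
Olivia | Quinn  


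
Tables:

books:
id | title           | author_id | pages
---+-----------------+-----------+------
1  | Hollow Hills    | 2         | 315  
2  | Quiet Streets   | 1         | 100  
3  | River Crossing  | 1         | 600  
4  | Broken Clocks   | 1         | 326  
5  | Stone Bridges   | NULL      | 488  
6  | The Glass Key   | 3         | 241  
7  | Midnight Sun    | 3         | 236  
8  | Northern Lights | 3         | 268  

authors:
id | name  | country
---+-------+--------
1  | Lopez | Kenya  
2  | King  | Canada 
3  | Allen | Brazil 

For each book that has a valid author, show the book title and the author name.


INNER JOIN keeps only books rows whose author_id matches an id in authors. Walk through each book:
  - book 1 (Hollow Hills): author_id=2 -> matches King
  - book 2 (Quiet Streets): author_id=1 -> matches Lopez
  - book 3 (River Crossing): author_id=1 -> matches Lopez
  - book 4 (Broken Clocks): author_id=1 -> matches Lopez
  - book 5 (Stone Bridges): author_id=NULL, no match -> dropped
  - book 6 (The Glass Key): author_id=3 -> matches Allen
  - book 7 (Midnight Sun): author_id=3 -> matches Allen
  - book 8 (Northern Lights): author_id=3 -> matches Allen
So 1 of 8 rows is dropped.

SQL:
SELECT a.title, b.name AS author
FROM books a
INNER JOIN authors b ON a.author_id = b.id

Result:
title           | author
----------------+-------
Hollow Hills    | King  
Quiet Streets   | Lopez 
River Crossing  | Lopez 
Broken Clocks   | Lopez 
The Glass Key   | Allen 
Midnight Sun    | Allen 
Northern Lights | Allen 


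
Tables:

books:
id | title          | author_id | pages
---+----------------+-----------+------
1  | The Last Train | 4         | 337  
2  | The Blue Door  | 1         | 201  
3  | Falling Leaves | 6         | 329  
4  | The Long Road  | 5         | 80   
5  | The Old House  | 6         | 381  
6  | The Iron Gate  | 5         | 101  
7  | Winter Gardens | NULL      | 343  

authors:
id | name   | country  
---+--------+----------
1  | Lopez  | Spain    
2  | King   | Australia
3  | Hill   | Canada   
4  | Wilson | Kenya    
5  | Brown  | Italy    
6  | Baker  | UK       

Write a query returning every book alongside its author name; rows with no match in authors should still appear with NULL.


LEFT JOIN keeps every row from books (the left table); where author_id has no match in authors, the author columns become NULL. Walk through each book:
  - book 1 (The Last Train): author_id=4 -> matches Wilson
  - book 2 (The Blue Door): author_id=1 -> matches Lopez
  - book 3 (Falling Leaves): author_id=6 -> matches Baker
  - book 4 (The Long Road): author_id=5 -> matches Brown
  - book 5 (The Old House): author_id=6 -> matches Baker
  - book 6 (The Iron Gate): author_id=5 -> matches Brown
  - book 7 (Winter Gardens): author_id=NULL, no match -> kept with NULL
All 7 rows appear; 1 has NULL author.

SQL:
SELECT a.title, b.name AS author
FROM books a
LEFT JOIN authors b ON a.author_id = b.id

Result:
title          | author
---------------+-------
The Last Train | Wilson
The Blue Door  | Lopez 
Falling Leaves | Baker 
The Long Road  | Brown 
The Old House  | Baker 
The Iron Gate  | Brown 
Winter Gardens | NULL  


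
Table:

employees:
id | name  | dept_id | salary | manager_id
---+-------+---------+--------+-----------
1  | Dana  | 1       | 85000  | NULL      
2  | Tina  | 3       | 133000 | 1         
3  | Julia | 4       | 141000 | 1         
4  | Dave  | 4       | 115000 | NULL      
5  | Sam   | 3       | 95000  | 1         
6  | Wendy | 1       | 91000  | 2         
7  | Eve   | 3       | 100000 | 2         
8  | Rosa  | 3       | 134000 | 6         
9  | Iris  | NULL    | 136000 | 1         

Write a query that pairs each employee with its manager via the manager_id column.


This is a self-join: employees is joined to a second copy of itself, matching each row's manager_id to another row's id. Use LEFT JOIN so rows with manager_id=NULL are kept.
  - employee 1 (Dana): manager_id=NULL -> NULL
  - employee 2 (Tina): manager_id=1 -> Dana
  - employee 3 (Julia): manager_id=1 -> Dana
  - employee 4 (Dave): manager_id=NULL -> NULL
  - employee 5 (Sam): manager_id=1 -> Dana
  - employee 6 (Wendy): manager_id=2 -> Tina
  - employee 7 (Eve): manager_id=2 -> Tina
  - employee 8 (Rosa): manager_id=6 -> Wendy
  - employee 9 (Iris): manager_id=1 -> Dana

SQL:
SELECT a.name AS item, b.name AS manager
FROM employees a
LEFT JOIN employees b ON a.manager_id = b.id

Result:
item  | manager
------+--------
Dana  | NULL   
Tina  | Dana   
Julia | Dana   
Dave  | NULL   
Sam   | Dana   
Wendy | Tina   
Eve   | Tina   
Rosa  | Wendy  
Iris  | Dana   


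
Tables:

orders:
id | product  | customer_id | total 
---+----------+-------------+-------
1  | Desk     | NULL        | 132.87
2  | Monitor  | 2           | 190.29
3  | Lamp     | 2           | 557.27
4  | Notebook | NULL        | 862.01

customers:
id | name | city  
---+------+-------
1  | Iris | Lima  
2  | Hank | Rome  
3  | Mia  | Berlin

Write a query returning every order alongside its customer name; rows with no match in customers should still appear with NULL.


LEFT JOIN keeps every row from orders (the left table); where customer_id has no match in customers, the customer columns become NULL. Walk through each order:
  - order 1 (Desk): customer_id=NULL, no match -> kept with NULL
  - order 2 (Monitor): customer_id=2 -> matches Hank
  - order 3 (Lamp): customer_id=2 -> matches Hank
  - order 4 (Notebook): customer_id=NULL, no match -> kept with NULL
All 4 rows appear; 2 have NULL customer.

SQL:
SELECT a.product, b.name AS customer
FROM orders a
LEFT JOIN customers b ON a.customer_id = b.id

Result:
product  | customer
---------+---------
Desk     | NULL    
Monitor  | Hank    
Lamp     | Hank    
Notebook | NULL    


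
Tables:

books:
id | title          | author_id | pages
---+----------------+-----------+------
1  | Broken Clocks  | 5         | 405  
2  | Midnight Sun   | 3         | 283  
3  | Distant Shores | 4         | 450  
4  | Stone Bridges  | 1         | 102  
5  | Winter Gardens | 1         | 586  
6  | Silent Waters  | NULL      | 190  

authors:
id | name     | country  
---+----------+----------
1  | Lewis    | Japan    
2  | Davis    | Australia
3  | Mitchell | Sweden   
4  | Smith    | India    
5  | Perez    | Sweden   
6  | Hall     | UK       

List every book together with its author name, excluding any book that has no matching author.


INNER JOIN keeps only books rows whose author_id matches an id in authors. Walk through each book:
  - book 1 (Broken Clocks): author_id=5 -> matches Perez
  - book 2 (Midnight Sun): author_id=3 -> matches Mitchell
  - book 3 (Distant Shores): author_id=4 -> matches Smith
  - book 4 (Stone Bridges): author_id=1 -> matches Lewis
  - book 5 (Winter Gardens): author_id=1 -> matches Lewis
  - book 6 (Silent Waters): author_id=NULL, no match -> dropped
So 1 of 6 rows is dropped.

SQL:
SELECT a.title, b.name AS author
FROM books a
INNER JOIN authors b ON a.author_id = b.id

Result:
title          | author  
---------------+---------
Broken Clocks  | Perez   
Midnight Sun   | Mitchell
Distant Shores | Smith   
Stone Bridges  | Lewis   
Winter Gardens | Lewis   


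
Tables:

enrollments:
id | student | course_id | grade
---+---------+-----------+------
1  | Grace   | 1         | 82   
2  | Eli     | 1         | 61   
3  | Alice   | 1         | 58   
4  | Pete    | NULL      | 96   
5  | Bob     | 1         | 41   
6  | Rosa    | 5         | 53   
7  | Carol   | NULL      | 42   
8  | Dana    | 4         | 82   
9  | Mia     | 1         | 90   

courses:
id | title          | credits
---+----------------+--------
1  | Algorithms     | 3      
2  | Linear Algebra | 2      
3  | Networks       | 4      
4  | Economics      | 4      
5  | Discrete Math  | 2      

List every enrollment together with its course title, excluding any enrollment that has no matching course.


INNER JOIN keeps only enrollments rows whose course_id matches an id in courses. Walk through each enrollment:
  - enrollment 1 (Grace): course_id=1 -> matches Algorithms
  - enrollment 2 (Eli): course_id=1 -> matches Algorithms
  - enrollment 3 (Alice): course_id=1 -> matches Algorithms
  - enrollment 4 (Pete): course_id=NULL, no match -> dropped
  - enrollment 5 (Bob): course_id=1 -> matches Algorithms
  - enrollment 6 (Rosa): course_id=5 -> matches Discrete Math
  - enrollment 7 (Carol): course_id=NULL, no match -> dropped
  - enrollment 8 (Dana): course_id=4 -> matches Economics
  - enrollment 9 (Mia): course_id=1 -> matches Algorithms
So 2 of 9 rows are dropped.

SQL:
SELECT a.student, b.title AS course
FROM enrollments a
INNER JOIN courses b ON a.course_id = b.id

Result:
student | course       
--------+--------------
Grace   | Algorithms   
Eli     | Algorithms   
Alice   | Algorithms   
Bob     | Algorithms   
Rosa    | Discrete Math
Dana    | Economics    
Mia     | Algorithms   


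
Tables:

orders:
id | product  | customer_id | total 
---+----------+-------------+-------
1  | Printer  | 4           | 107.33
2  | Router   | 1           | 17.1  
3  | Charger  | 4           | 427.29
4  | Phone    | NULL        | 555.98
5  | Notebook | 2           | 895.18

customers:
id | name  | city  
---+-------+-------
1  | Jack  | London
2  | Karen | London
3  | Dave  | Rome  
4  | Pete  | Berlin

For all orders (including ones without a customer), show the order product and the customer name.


LEFT JOIN keeps every row from orders (the left table); where customer_id has no match in customers, the customer columns become NULL. Walk through each order:
  - order 1 (Printer): customer_id=4 -> matches Pete
  - order 2 (Router): customer_id=1 -> matches Jack
  - order 3 (Charger): customer_id=4 -> matches Pete
  - order 4 (Phone): customer_id=NULL, no match -> kept with NULL
  - order 5 (Notebook): customer_id=2 -> matches Karen
All 5 rows appear; 1 has NULL customer.

SQL:
SELECT a.product, b.name AS customer
FROM orders a
LEFT JOIN customers b ON a.customer_id = b.id

Result:
product  | customer
---------+---------
Printer  | Pete    
Router   | Jack    
Charger  | Pete    
Phone    | NULL    
Notebook | Karen   


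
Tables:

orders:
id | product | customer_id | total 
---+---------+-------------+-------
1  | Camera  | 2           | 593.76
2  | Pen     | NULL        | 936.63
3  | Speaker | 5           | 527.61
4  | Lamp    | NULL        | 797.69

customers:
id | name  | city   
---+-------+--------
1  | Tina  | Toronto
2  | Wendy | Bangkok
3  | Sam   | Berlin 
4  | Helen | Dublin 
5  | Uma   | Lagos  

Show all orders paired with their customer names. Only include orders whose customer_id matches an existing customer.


INNER JOIN keeps only orders rows whose customer_id matches an id in customers. Walk through each order:
  - order 1 (Camera): customer_id=2 -> matches Wendy
  - order 2 (Pen): customer_id=NULL, no match -> dropped
  - order 3 (Speaker): customer_id=5 -> matches Uma
  - order 4 (Lamp): customer_id=NULL, no match -> dropped
So 2 of 4 rows are dropped.

SQL:
SELECT a.product, b.name AS customer
FROM orders a
INNER JOIN customers b ON a.customer_id = b.id

Result:
product | customer
--------+---------
Camera  | Wendy   
Speaker | Uma     


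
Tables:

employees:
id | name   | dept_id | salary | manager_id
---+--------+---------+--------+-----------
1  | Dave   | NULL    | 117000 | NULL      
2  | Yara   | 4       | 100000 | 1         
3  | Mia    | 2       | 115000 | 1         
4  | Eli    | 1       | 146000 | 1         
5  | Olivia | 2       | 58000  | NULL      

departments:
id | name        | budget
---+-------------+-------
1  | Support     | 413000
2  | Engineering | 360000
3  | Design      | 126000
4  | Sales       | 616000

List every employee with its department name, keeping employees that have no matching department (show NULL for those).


LEFT JOIN keeps every row from employees (the left table); where dept_id has no match in departments, the department columns become NULL. Walk through each employee:
  - employee 1 (Dave): dept_id=NULL, no match -> kept with NULL
  - employee 2 (Yara): dept_id=4 -> matches Sales
  - employee 3 (Mia): dept_id=2 -> matches Engineering
  - employee 4 (Eli): dept_id=1 -> matches Support
  - employee 5 (Olivia): dept_id=2 -> matches Engineering
All 5 rows appear; 1 has NULL department.

SQL:
SELECT a.name, b.name AS department
FROM employees a
LEFT JOIN departments b ON a.dept_id = b.id

Result:
name   | department 
-------+------------
Dave   | NULL       
Yara   | Sales      
Mia    | Engineering
Eli    | Support    
Olivia | Engineering


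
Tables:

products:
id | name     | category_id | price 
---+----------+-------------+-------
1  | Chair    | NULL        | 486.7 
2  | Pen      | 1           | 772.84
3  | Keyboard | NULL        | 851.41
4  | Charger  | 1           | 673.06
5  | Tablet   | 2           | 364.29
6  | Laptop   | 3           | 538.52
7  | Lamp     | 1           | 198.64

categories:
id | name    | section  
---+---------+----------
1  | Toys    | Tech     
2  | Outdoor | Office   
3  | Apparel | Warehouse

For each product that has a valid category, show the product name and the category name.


INNER JOIN keeps only products rows whose category_id matches an id in categories. Walk through each product:
  - product 1 (Chair): category_id=NULL, no match -> dropped
  - product 2 (Pen): category_id=1 -> matches Toys
  - product 3 (Keyboard): category_id=NULL, no match -> dropped
  - product 4 (Charger): category_id=1 -> matches Toys
  - product 5 (Tablet): category_id=2 -> matches Outdoor
  - product 6 (Laptop): category_id=3 -> matches Apparel
  - product 7 (Lamp): category_id=1 -> matches Toys
So 2 of 7 rows are dropped.

SQL:
SELECT a.name, b.name AS category
FROM products a
INNER JOIN categories b ON a.category_id = b.id

Result:
name    | category
--------+---------
Pen     | Toys    
Charger | Toys    
Tablet  | Outdoor 
Laptop  | Apparel 
Lamp    | Toys    


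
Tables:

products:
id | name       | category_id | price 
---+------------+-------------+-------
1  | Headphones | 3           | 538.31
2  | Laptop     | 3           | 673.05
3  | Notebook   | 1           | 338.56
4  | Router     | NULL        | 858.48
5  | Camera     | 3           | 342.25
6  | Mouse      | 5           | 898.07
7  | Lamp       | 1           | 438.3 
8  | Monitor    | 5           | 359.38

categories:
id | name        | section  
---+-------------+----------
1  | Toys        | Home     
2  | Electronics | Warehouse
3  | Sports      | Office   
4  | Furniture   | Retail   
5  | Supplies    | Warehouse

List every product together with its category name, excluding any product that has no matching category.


INNER JOIN keeps only products rows whose category_id matches an id in categories. Walk through each product:
  - product 1 (Headphones): category_id=3 -> matches Sports
  - product 2 (Laptop): category_id=3 -> matches Sports
  - product 3 (Notebook): category_id=1 -> matches Toys
  - product 4 (Router): category_id=NULL, no match -> dropped
  - product 5 (Camera): category_id=3 -> matches Sports
  - product 6 (Mouse): category_id=5 -> matches Supplies
  - product 7 (Lamp): category_id=1 -> matches Toys
  - product 8 (Monitor): category_id=5 -> matches Supplies
So 1 of 8 rows is dropped.

SQL:
SELECT a.name, b.name AS category
FROM products a
INNER JOIN categories b ON a.category_id = b.id

Result:
name       | category
-----------+---------
Headphones | Sports  
Laptop     | Sports  
Notebook   | Toys    
Camera     | Sports  
Mouse      | Supplies
Lamp       | Toys    
Monitor    | Supplies


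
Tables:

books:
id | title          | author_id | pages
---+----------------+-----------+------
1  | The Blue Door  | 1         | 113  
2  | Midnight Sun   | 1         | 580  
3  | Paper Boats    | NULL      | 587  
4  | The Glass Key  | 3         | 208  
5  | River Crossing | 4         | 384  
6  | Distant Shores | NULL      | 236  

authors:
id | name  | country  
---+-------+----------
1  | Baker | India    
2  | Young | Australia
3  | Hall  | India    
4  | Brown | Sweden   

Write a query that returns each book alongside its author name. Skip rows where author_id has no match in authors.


INNER JOIN keeps only books rows whose author_id matches an id in authors. Walk through each book:
  - book 1 (The Blue Door): author_id=1 -> matches Baker
  - book 2 (Midnight Sun): author_id=1 -> matches Baker
  - book 3 (Paper Boats): author_id=NULL, no match -> dropped
  - book 4 (The Glass Key): author_id=3 -> matches Hall
  - book 5 (River Crossing): author_id=4 -> matches Brown
  - book 6 (Distant Shores): author_id=NULL, no match -> dropped
So 2 of 6 rows are dropped.

SQL:
SELECT a.title, b.name AS author
FROM books a
INNER JOIN authors b ON a.author_id = b.id

Result:
title          | author
---------------+-------
The Blue Door  | Baker 
Midnight Sun   | Baker 
The Glass Key  | Hall  
River Crossing | Brown 


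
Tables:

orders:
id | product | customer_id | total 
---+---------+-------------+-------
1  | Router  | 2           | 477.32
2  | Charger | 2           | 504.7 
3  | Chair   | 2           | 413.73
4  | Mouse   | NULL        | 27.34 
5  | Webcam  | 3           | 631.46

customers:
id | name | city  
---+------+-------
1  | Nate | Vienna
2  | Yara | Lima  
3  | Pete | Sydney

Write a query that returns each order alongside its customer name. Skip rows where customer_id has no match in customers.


INNER JOIN keeps only orders rows whose customer_id matches an id in customers. Walk through each order:
  - order 1 (Router): customer_id=2 -> matches Yara
  - order 2 (Charger): customer_id=2 -> matches Yara
  - order 3 (Chair): customer_id=2 -> matches Yara
  - order 4 (Mouse): customer_id=NULL, no match -> dropped
  - order 5 (Webcam): customer_id=3 -> matches Pete
So 1 of 5 rows is dropped.

SQL:
SELECT a.product, b.name AS customer
FROM orders a
INNER JOIN customers b ON a.customer_id = b.id

Result:
product | customer
--------+---------
Router  | Yara    
Charger | Yara    
Chair   | Yara    
Webcam  | Pete    


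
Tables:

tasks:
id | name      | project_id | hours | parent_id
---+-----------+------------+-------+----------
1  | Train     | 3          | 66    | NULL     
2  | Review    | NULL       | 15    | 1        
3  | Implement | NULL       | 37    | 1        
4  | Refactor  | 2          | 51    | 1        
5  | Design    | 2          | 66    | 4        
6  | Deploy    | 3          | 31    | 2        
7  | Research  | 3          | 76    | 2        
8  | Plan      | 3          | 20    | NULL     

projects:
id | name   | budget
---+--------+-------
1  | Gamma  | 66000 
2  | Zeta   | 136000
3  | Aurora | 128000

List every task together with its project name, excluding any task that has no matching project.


INNER JOIN keeps only tasks rows whose project_id matches an id in projects. Walk through each task:
  - task 1 (Train): project_id=3 -> matches Aurora
  - task 2 (Review): project_id=NULL, no match -> dropped
  - task 3 (Implement): project_id=NULL, no match -> dropped
  - task 4 (Refactor): project_id=2 -> matches Zeta
  - task 5 (Design): project_id=2 -> matches Zeta
  - task 6 (Deploy): project_id=3 -> matches Aurora
  - task 7 (Research): project_id=3 -> matches Aurora
  - task 8 (Plan): project_id=3 -> matches Aurora
So 2 of 8 rows are dropped.

SQL:
SELECT a.name, b.name AS project
FROM tasks a
INNER JOIN projects b ON a.project_id = b.id

Result:
name     | project
---------+--------
Train    | Aurora 
Refactor | Zeta   
Design   | Zeta   
Deploy   | Aurora 
Research | Aurora 
Plan     | Aurora 


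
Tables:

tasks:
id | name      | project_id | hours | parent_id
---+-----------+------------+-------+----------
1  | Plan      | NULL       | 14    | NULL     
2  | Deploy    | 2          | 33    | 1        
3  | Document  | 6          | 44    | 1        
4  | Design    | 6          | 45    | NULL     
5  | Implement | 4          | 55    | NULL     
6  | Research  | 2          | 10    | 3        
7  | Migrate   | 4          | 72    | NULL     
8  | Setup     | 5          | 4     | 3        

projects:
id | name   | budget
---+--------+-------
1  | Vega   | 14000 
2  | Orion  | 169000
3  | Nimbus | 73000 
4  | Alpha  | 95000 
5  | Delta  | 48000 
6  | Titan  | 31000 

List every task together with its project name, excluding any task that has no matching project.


INNER JOIN keeps only tasks rows whose project_id matches an id in projects. Walk through each task:
  - task 1 (Plan): project_id=NULL, no match -> dropped
  - task 2 (Deploy): project_id=2 -> matches Orion
  - task 3 (Document): project_id=6 -> matches Titan
  - task 4 (Design): project_id=6 -> matches Titan
  - task 5 (Implement): project_id=4 -> matches Alpha
  - task 6 (Research): project_id=2 -> matches Orion
  - task 7 (Migrate): project_id=4 -> matches Alpha
  - task 8 (Setup): project_id=5 -> matches Delta
So 1 of 8 rows is dropped.

SQL:
SELECT a.name, b.name AS project
FROM tasks a
INNER JOIN projects b ON a.project_id = b.id

Result:
name      | project
----------+--------
Deploy    | Orion  
Document  | Titan  
Design    | Titan  
Implement | Alpha  
Research  | Orion  
Migrate   | Alpha  
Setup     | Delta  


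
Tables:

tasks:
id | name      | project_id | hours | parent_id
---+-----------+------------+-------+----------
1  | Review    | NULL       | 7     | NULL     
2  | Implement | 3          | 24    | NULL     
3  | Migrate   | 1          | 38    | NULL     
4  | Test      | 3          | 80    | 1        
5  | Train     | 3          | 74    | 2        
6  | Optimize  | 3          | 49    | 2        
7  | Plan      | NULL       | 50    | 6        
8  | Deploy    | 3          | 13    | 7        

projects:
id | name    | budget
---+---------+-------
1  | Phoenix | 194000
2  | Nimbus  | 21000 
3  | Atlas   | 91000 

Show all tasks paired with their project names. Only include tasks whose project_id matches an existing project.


INNER JOIN keeps only tasks rows whose project_id matches an id in projects. Walk through each task:
  - task 1 (Review): project_id=NULL, no match -> dropped
  - task 2 (Implement): project_id=3 -> matches Atlas
  - task 3 (Migrate): project_id=1 -> matches Phoenix
  - task 4 (Test): project_id=3 -> matches Atlas
  - task 5 (Train): project_id=3 -> matches Atlas
  - task 6 (Optimize): project_id=3 -> matches Atlas
  - task 7 (Plan): project_id=NULL, no match -> dropped
  - task 8 (Deploy): project_id=3 -> matches Atlas
So 2 of 8 rows are dropped.

SQL:
SELECT a.name, b.name AS project
FROM tasks a
INNER JOIN projects b ON a.project_id = b.id

Result:
name      | project
----------+--------
Implement | Atlas  
Migrate   | Phoenix
Test      | Atlas  
Train     | Atlas  
Optimize  | Atlas  
Deploy    | Atlas  


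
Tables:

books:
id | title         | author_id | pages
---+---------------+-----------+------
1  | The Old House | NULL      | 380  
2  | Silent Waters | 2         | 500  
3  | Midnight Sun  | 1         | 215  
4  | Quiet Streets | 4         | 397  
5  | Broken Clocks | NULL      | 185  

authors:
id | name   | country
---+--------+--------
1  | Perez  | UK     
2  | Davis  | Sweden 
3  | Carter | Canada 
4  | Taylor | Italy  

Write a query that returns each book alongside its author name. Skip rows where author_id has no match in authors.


INNER JOIN keeps only books rows whose author_id matches an id in authors. Walk through each book:
  - book 1 (The Old House): author_id=NULL, no match -> dropped
  - book 2 (Silent Waters): author_id=2 -> matches Davis
  - book 3 (Midnight Sun): author_id=1 -> matches Perez
  - book 4 (Quiet Streets): author_id=4 -> matches Taylor
  - book 5 (Broken Clocks): author_id=NULL, no match -> dropped
So 2 of 5 rows are dropped.

SQL:
SELECT a.title, b.name AS author
FROM books a
INNER JOIN authors b ON a.author_id = b.id

Result:
title         | author
--------------+-------
Silent Waters | Davis 
Midnight Sun  | Perez 
Quiet Streets | Taylor


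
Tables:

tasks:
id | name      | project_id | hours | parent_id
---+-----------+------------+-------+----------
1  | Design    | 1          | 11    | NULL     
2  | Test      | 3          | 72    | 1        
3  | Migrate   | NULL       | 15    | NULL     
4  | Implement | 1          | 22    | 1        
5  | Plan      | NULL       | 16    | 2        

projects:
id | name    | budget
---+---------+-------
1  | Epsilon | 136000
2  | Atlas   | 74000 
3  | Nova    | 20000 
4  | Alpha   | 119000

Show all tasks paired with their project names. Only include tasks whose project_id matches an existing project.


INNER JOIN keeps only tasks rows whose project_id matches an id in projects. Walk through each task:
  - task 1 (Design): project_id=1 -> matches Epsilon
  - task 2 (Test): project_id=3 -> matches Nova
  - task 3 (Migrate): project_id=NULL, no match -> dropped
  - task 4 (Implement): project_id=1 -> matches Epsilon
  - task 5 (Plan): project_id=NULL, no match -> dropped
So 2 of 5 rows are dropped.

SQL:
SELECT a.name, b.name AS project
FROM tasks a
INNER JOIN projects b ON a.project_id = b.id

Result:
name      | project
----------+--------
Design    | Epsilon
Test      | Nova   
Implement | Epsilon


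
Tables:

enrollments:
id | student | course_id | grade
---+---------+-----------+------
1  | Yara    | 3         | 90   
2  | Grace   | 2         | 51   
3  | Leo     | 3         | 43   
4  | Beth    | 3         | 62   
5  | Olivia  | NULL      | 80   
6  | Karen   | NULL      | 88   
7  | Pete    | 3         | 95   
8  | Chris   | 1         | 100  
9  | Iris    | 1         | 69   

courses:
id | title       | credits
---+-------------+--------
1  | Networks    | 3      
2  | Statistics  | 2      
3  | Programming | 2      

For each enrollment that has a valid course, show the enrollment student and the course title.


INNER JOIN keeps only enrollments rows whose course_id matches an id in courses. Walk through each enrollment:
  - enrollment 1 (Yara): course_id=3 -> matches Programming
  - enrollment 2 (Grace): course_id=2 -> matches Statistics
  - enrollment 3 (Leo): course_id=3 -> matches Programming
  - enrollment 4 (Beth): course_id=3 -> matches Programming
  - enrollment 5 (Olivia): course_id=NULL, no match -> dropped
  - enrollment 6 (Karen): course_id=NULL, no match -> dropped
  - enrollment 7 (Pete): course_id=3 -> matches Programming
  - enrollment 8 (Chris): course_id=1 -> matches Networks
  - enrollment 9 (Iris): course_id=1 -> matches Networks
So 2 of 9 rows are dropped.

SQL:
SELECT a.student, b.title AS course
FROM enrollments a
INNER JOIN courses b ON a.course_id = b.id

Result:
student | course     
--------+------------
Yara    | Programming
Grace   | Statistics 
Leo     | Programming
Beth    | Programming
Pete    | Programming
Chris   | Networks   
Iris    | Networks   


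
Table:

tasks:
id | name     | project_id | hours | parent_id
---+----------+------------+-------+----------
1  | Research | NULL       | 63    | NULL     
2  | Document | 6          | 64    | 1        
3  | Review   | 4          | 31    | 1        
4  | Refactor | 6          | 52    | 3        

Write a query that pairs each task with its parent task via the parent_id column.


This is a self-join: tasks is joined to a second copy of itself, matching each row's parent_id to another row's id. Use LEFT JOIN so rows with parent_id=NULL are kept.
  - task 1 (Research): parent_id=NULL -> NULL
  - task 2 (Document): parent_id=1 -> Research
  - task 3 (Review): parent_id=1 -> Research
  - task 4 (Refactor): parent_id=3 -> Review

SQL:
SELECT a.name AS item, b.name AS parent
FROM tasks a
LEFT JOIN tasks b ON a.parent_id = b.id

Result:
item     | parent  
---------+---------
Research | NULL    
Document | Research
Review   | Research
Refactor | Review  


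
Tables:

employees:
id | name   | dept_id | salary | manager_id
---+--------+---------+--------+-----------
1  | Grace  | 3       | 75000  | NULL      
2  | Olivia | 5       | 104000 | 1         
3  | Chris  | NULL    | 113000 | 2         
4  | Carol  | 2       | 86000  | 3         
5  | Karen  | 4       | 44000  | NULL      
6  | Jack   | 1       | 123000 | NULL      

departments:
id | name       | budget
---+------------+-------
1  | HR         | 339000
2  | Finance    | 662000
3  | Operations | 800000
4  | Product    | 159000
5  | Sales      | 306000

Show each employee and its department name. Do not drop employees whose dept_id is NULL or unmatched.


LEFT JOIN keeps every row from employees (the left table); where dept_id has no match in departments, the department columns become NULL. Walk through each employee:
  - employee 1 (Grace): dept_id=3 -> matches Operations
  - employee 2 (Olivia): dept_id=5 -> matches Sales
  - employee 3 (Chris): dept_id=NULL, no match -> kept with NULL
  - employee 4 (Carol): dept_id=2 -> matches Finance
  - employee 5 (Karen): dept_id=4 -> matches Product
  - employee 6 (Jack): dept_id=1 -> matches HR
All 6 rows appear; 1 has NULL department.

SQL:
SELECT a.name, b.name AS department
FROM employees a
LEFT JOIN departments b ON a.dept_id = b.id

Result:
name   | department
-------+-----------
Grace  | Operations
Olivia | Sales     
Chris  | NULL      
Carol  | Finance   
Karen  | Product   
Jack   | HR        


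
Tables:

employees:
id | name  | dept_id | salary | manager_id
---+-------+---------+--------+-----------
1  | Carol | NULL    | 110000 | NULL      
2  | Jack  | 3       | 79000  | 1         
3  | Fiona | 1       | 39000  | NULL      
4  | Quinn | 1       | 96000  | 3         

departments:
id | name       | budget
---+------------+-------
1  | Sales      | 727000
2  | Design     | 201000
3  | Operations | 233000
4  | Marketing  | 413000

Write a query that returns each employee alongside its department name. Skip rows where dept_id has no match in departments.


INNER JOIN keeps only employees rows whose dept_id matches an id in departments. Walk through each employee:
  - employee 1 (Carol): dept_id=NULL, no match -> dropped
  - employee 2 (Jack): dept_id=3 -> matches Operations
  - employee 3 (Fiona): dept_id=1 -> matches Sales
  - employee 4 (Quinn): dept_id=1 -> matches Sales
So 1 of 4 rows is dropped.

SQL:
SELECT a.name, b.name AS department
FROM employees a
INNER JOIN departments b ON a.dept_id = b.id

Result:
name  | department
------+-----------
Jack  | Operations
Fiona | Sales     
Quinn | Sales     
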